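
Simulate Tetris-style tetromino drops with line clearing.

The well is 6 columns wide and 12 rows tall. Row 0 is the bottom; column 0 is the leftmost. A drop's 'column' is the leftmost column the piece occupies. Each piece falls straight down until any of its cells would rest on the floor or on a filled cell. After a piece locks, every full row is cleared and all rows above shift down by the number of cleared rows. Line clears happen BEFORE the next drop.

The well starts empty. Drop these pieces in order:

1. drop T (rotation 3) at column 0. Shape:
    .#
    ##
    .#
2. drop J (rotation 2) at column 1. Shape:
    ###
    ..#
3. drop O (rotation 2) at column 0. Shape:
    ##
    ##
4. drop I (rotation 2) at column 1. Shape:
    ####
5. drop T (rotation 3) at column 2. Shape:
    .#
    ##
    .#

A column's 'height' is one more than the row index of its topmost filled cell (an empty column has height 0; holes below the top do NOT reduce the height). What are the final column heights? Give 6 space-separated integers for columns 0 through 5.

Answer: 6 7 9 10 7 0

Derivation:
Drop 1: T rot3 at col 0 lands with bottom-row=0; cleared 0 line(s) (total 0); column heights now [2 3 0 0 0 0], max=3
Drop 2: J rot2 at col 1 lands with bottom-row=2; cleared 0 line(s) (total 0); column heights now [2 4 4 4 0 0], max=4
Drop 3: O rot2 at col 0 lands with bottom-row=4; cleared 0 line(s) (total 0); column heights now [6 6 4 4 0 0], max=6
Drop 4: I rot2 at col 1 lands with bottom-row=6; cleared 0 line(s) (total 0); column heights now [6 7 7 7 7 0], max=7
Drop 5: T rot3 at col 2 lands with bottom-row=7; cleared 0 line(s) (total 0); column heights now [6 7 9 10 7 0], max=10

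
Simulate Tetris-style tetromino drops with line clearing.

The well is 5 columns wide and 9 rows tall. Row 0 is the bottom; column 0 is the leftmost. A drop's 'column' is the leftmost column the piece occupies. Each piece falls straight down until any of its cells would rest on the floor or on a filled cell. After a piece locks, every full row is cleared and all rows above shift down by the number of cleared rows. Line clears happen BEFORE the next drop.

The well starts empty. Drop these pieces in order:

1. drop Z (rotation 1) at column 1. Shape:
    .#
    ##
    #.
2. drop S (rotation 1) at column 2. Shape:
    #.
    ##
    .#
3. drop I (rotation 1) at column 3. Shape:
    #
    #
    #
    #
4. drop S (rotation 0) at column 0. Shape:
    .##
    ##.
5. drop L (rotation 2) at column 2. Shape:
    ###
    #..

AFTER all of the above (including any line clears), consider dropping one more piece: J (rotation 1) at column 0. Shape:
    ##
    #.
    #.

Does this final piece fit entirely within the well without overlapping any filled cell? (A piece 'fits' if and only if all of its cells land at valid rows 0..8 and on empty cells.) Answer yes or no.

Answer: yes

Derivation:
Drop 1: Z rot1 at col 1 lands with bottom-row=0; cleared 0 line(s) (total 0); column heights now [0 2 3 0 0], max=3
Drop 2: S rot1 at col 2 lands with bottom-row=2; cleared 0 line(s) (total 0); column heights now [0 2 5 4 0], max=5
Drop 3: I rot1 at col 3 lands with bottom-row=4; cleared 0 line(s) (total 0); column heights now [0 2 5 8 0], max=8
Drop 4: S rot0 at col 0 lands with bottom-row=4; cleared 0 line(s) (total 0); column heights now [5 6 6 8 0], max=8
Drop 5: L rot2 at col 2 lands with bottom-row=7; cleared 0 line(s) (total 0); column heights now [5 6 9 9 9], max=9
Test piece J rot1 at col 0 (width 2): heights before test = [5 6 9 9 9]; fits = True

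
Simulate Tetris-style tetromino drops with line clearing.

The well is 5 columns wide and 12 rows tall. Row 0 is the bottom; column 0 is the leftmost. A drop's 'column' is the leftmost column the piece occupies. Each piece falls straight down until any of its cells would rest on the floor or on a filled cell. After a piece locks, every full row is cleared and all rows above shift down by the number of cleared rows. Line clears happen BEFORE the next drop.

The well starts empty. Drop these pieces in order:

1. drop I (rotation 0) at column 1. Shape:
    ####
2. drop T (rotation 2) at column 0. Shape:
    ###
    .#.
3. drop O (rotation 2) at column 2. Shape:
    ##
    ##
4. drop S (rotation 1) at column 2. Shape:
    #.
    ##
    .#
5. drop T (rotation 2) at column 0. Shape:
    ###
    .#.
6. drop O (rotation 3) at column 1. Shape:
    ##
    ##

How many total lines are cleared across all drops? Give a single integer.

Answer: 0

Derivation:
Drop 1: I rot0 at col 1 lands with bottom-row=0; cleared 0 line(s) (total 0); column heights now [0 1 1 1 1], max=1
Drop 2: T rot2 at col 0 lands with bottom-row=1; cleared 0 line(s) (total 0); column heights now [3 3 3 1 1], max=3
Drop 3: O rot2 at col 2 lands with bottom-row=3; cleared 0 line(s) (total 0); column heights now [3 3 5 5 1], max=5
Drop 4: S rot1 at col 2 lands with bottom-row=5; cleared 0 line(s) (total 0); column heights now [3 3 8 7 1], max=8
Drop 5: T rot2 at col 0 lands with bottom-row=7; cleared 0 line(s) (total 0); column heights now [9 9 9 7 1], max=9
Drop 6: O rot3 at col 1 lands with bottom-row=9; cleared 0 line(s) (total 0); column heights now [9 11 11 7 1], max=11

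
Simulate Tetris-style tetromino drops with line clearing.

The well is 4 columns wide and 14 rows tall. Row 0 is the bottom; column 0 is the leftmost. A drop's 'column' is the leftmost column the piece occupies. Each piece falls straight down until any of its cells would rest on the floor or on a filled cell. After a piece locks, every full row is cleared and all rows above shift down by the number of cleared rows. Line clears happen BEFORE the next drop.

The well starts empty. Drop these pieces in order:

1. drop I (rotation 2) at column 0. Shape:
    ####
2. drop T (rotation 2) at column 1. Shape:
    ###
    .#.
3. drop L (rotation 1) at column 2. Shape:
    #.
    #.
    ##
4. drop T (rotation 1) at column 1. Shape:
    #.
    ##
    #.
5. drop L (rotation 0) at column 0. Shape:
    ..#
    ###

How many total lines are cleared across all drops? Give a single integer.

Answer: 1

Derivation:
Drop 1: I rot2 at col 0 lands with bottom-row=0; cleared 1 line(s) (total 1); column heights now [0 0 0 0], max=0
Drop 2: T rot2 at col 1 lands with bottom-row=0; cleared 0 line(s) (total 1); column heights now [0 2 2 2], max=2
Drop 3: L rot1 at col 2 lands with bottom-row=2; cleared 0 line(s) (total 1); column heights now [0 2 5 3], max=5
Drop 4: T rot1 at col 1 lands with bottom-row=4; cleared 0 line(s) (total 1); column heights now [0 7 6 3], max=7
Drop 5: L rot0 at col 0 lands with bottom-row=7; cleared 0 line(s) (total 1); column heights now [8 8 9 3], max=9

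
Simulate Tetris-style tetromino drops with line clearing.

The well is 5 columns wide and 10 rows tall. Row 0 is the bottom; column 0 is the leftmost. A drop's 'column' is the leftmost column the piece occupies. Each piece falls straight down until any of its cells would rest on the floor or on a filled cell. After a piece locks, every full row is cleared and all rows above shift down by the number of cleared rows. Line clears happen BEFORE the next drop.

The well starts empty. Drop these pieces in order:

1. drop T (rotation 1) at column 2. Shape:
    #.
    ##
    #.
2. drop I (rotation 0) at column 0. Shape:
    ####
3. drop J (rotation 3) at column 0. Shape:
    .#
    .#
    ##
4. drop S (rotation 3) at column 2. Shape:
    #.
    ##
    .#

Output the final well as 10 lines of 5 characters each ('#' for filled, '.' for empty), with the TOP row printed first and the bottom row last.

Answer: .....
.....
.....
.##..
.###.
##.#.
####.
..#..
..##.
..#..

Derivation:
Drop 1: T rot1 at col 2 lands with bottom-row=0; cleared 0 line(s) (total 0); column heights now [0 0 3 2 0], max=3
Drop 2: I rot0 at col 0 lands with bottom-row=3; cleared 0 line(s) (total 0); column heights now [4 4 4 4 0], max=4
Drop 3: J rot3 at col 0 lands with bottom-row=4; cleared 0 line(s) (total 0); column heights now [5 7 4 4 0], max=7
Drop 4: S rot3 at col 2 lands with bottom-row=4; cleared 0 line(s) (total 0); column heights now [5 7 7 6 0], max=7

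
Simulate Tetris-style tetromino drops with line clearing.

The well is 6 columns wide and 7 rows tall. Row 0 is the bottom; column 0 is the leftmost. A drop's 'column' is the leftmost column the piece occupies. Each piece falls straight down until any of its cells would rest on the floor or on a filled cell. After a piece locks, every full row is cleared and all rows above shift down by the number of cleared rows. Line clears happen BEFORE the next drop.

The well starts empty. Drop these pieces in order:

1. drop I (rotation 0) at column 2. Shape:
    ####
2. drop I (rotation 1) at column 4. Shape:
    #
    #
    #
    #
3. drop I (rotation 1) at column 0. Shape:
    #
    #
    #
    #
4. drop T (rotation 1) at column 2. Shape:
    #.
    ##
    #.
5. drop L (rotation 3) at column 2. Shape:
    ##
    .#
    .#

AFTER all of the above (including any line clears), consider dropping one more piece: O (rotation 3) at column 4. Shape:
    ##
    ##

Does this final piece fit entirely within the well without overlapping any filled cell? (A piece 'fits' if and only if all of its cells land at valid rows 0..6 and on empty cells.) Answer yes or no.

Drop 1: I rot0 at col 2 lands with bottom-row=0; cleared 0 line(s) (total 0); column heights now [0 0 1 1 1 1], max=1
Drop 2: I rot1 at col 4 lands with bottom-row=1; cleared 0 line(s) (total 0); column heights now [0 0 1 1 5 1], max=5
Drop 3: I rot1 at col 0 lands with bottom-row=0; cleared 0 line(s) (total 0); column heights now [4 0 1 1 5 1], max=5
Drop 4: T rot1 at col 2 lands with bottom-row=1; cleared 0 line(s) (total 0); column heights now [4 0 4 3 5 1], max=5
Drop 5: L rot3 at col 2 lands with bottom-row=3; cleared 0 line(s) (total 0); column heights now [4 0 6 6 5 1], max=6
Test piece O rot3 at col 4 (width 2): heights before test = [4 0 6 6 5 1]; fits = True

Answer: yes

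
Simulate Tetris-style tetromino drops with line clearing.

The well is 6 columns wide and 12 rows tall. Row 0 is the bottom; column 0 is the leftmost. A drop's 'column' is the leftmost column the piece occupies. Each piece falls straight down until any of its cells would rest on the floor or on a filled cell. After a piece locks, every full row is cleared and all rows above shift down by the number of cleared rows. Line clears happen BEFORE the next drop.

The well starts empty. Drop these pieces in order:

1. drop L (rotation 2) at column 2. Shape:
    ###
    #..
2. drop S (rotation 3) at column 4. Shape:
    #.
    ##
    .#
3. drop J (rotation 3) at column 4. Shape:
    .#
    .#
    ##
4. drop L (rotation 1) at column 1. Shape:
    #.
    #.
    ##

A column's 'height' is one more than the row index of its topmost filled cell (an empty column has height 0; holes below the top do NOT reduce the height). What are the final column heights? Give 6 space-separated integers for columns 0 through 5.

Answer: 0 5 3 2 5 7

Derivation:
Drop 1: L rot2 at col 2 lands with bottom-row=0; cleared 0 line(s) (total 0); column heights now [0 0 2 2 2 0], max=2
Drop 2: S rot3 at col 4 lands with bottom-row=1; cleared 0 line(s) (total 0); column heights now [0 0 2 2 4 3], max=4
Drop 3: J rot3 at col 4 lands with bottom-row=4; cleared 0 line(s) (total 0); column heights now [0 0 2 2 5 7], max=7
Drop 4: L rot1 at col 1 lands with bottom-row=2; cleared 0 line(s) (total 0); column heights now [0 5 3 2 5 7], max=7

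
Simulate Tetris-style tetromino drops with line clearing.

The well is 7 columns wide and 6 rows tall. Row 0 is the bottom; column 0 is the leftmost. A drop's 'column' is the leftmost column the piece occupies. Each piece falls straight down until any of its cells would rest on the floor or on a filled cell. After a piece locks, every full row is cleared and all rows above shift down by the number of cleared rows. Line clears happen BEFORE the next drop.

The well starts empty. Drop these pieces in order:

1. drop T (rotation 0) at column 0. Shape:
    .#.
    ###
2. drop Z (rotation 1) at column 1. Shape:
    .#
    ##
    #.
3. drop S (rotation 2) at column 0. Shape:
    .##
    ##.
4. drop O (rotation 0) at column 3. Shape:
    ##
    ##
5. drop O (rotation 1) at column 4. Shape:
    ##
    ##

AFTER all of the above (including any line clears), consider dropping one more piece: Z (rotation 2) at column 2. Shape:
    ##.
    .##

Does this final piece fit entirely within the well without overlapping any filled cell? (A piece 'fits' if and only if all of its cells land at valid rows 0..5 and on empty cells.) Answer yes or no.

Answer: no

Derivation:
Drop 1: T rot0 at col 0 lands with bottom-row=0; cleared 0 line(s) (total 0); column heights now [1 2 1 0 0 0 0], max=2
Drop 2: Z rot1 at col 1 lands with bottom-row=2; cleared 0 line(s) (total 0); column heights now [1 4 5 0 0 0 0], max=5
Drop 3: S rot2 at col 0 lands with bottom-row=4; cleared 0 line(s) (total 0); column heights now [5 6 6 0 0 0 0], max=6
Drop 4: O rot0 at col 3 lands with bottom-row=0; cleared 0 line(s) (total 0); column heights now [5 6 6 2 2 0 0], max=6
Drop 5: O rot1 at col 4 lands with bottom-row=2; cleared 0 line(s) (total 0); column heights now [5 6 6 2 4 4 0], max=6
Test piece Z rot2 at col 2 (width 3): heights before test = [5 6 6 2 4 4 0]; fits = False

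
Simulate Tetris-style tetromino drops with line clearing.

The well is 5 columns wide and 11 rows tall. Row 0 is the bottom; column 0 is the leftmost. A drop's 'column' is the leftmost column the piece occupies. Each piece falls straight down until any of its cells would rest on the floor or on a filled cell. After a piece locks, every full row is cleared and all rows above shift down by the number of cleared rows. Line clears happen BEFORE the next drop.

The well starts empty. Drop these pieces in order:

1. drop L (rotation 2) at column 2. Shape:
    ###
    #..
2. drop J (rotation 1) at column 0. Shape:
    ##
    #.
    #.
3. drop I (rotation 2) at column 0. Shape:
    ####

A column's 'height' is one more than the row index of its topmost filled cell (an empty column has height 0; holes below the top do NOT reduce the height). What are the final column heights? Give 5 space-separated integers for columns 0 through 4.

Answer: 4 4 4 4 2

Derivation:
Drop 1: L rot2 at col 2 lands with bottom-row=0; cleared 0 line(s) (total 0); column heights now [0 0 2 2 2], max=2
Drop 2: J rot1 at col 0 lands with bottom-row=0; cleared 0 line(s) (total 0); column heights now [3 3 2 2 2], max=3
Drop 3: I rot2 at col 0 lands with bottom-row=3; cleared 0 line(s) (total 0); column heights now [4 4 4 4 2], max=4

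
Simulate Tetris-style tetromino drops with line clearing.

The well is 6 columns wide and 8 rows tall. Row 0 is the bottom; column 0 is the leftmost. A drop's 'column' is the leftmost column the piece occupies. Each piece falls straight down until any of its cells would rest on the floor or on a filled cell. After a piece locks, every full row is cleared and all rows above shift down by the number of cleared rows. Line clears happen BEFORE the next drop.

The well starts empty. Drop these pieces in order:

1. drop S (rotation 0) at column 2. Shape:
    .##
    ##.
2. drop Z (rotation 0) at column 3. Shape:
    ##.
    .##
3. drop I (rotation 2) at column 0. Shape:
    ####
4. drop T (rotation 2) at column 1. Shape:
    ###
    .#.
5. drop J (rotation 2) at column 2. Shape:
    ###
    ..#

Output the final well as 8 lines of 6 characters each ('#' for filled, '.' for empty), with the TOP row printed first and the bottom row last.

Answer: ..###.
.####.
..#...
####..
...##.
....##
...##.
..##..

Derivation:
Drop 1: S rot0 at col 2 lands with bottom-row=0; cleared 0 line(s) (total 0); column heights now [0 0 1 2 2 0], max=2
Drop 2: Z rot0 at col 3 lands with bottom-row=2; cleared 0 line(s) (total 0); column heights now [0 0 1 4 4 3], max=4
Drop 3: I rot2 at col 0 lands with bottom-row=4; cleared 0 line(s) (total 0); column heights now [5 5 5 5 4 3], max=5
Drop 4: T rot2 at col 1 lands with bottom-row=5; cleared 0 line(s) (total 0); column heights now [5 7 7 7 4 3], max=7
Drop 5: J rot2 at col 2 lands with bottom-row=6; cleared 0 line(s) (total 0); column heights now [5 7 8 8 8 3], max=8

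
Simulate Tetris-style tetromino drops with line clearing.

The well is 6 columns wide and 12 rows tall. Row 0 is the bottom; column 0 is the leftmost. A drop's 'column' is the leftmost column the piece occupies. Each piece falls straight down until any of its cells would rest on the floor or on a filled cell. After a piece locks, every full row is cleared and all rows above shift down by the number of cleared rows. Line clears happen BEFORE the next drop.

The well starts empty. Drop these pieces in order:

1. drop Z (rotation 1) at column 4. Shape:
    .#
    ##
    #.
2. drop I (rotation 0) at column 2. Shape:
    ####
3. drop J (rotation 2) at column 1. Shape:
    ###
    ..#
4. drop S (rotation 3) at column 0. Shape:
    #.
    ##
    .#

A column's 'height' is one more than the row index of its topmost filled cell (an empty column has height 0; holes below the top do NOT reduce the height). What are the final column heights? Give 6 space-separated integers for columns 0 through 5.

Drop 1: Z rot1 at col 4 lands with bottom-row=0; cleared 0 line(s) (total 0); column heights now [0 0 0 0 2 3], max=3
Drop 2: I rot0 at col 2 lands with bottom-row=3; cleared 0 line(s) (total 0); column heights now [0 0 4 4 4 4], max=4
Drop 3: J rot2 at col 1 lands with bottom-row=4; cleared 0 line(s) (total 0); column heights now [0 6 6 6 4 4], max=6
Drop 4: S rot3 at col 0 lands with bottom-row=6; cleared 0 line(s) (total 0); column heights now [9 8 6 6 4 4], max=9

Answer: 9 8 6 6 4 4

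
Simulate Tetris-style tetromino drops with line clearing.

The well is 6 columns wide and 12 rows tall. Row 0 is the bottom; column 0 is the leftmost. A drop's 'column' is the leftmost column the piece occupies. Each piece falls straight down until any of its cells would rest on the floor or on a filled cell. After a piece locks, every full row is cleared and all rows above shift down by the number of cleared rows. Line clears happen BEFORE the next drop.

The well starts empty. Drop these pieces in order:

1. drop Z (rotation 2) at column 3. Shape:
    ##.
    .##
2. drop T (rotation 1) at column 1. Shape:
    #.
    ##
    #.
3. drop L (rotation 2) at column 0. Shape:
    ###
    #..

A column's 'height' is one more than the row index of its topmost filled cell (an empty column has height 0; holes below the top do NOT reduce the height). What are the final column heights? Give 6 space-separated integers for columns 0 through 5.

Drop 1: Z rot2 at col 3 lands with bottom-row=0; cleared 0 line(s) (total 0); column heights now [0 0 0 2 2 1], max=2
Drop 2: T rot1 at col 1 lands with bottom-row=0; cleared 0 line(s) (total 0); column heights now [0 3 2 2 2 1], max=3
Drop 3: L rot2 at col 0 lands with bottom-row=2; cleared 0 line(s) (total 0); column heights now [4 4 4 2 2 1], max=4

Answer: 4 4 4 2 2 1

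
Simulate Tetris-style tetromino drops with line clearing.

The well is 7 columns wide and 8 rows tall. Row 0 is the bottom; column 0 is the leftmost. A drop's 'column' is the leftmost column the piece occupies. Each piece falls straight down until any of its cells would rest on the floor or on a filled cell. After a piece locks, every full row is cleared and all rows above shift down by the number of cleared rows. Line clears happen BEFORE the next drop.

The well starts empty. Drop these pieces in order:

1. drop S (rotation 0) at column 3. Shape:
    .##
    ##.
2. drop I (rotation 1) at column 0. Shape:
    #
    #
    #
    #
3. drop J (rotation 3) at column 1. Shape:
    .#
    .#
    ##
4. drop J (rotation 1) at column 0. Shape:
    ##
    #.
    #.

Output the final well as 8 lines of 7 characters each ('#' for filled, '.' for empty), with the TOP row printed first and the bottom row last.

Answer: .......
##.....
#......
#......
#......
#.#....
#.#.##.
#####..

Derivation:
Drop 1: S rot0 at col 3 lands with bottom-row=0; cleared 0 line(s) (total 0); column heights now [0 0 0 1 2 2 0], max=2
Drop 2: I rot1 at col 0 lands with bottom-row=0; cleared 0 line(s) (total 0); column heights now [4 0 0 1 2 2 0], max=4
Drop 3: J rot3 at col 1 lands with bottom-row=0; cleared 0 line(s) (total 0); column heights now [4 1 3 1 2 2 0], max=4
Drop 4: J rot1 at col 0 lands with bottom-row=4; cleared 0 line(s) (total 0); column heights now [7 7 3 1 2 2 0], max=7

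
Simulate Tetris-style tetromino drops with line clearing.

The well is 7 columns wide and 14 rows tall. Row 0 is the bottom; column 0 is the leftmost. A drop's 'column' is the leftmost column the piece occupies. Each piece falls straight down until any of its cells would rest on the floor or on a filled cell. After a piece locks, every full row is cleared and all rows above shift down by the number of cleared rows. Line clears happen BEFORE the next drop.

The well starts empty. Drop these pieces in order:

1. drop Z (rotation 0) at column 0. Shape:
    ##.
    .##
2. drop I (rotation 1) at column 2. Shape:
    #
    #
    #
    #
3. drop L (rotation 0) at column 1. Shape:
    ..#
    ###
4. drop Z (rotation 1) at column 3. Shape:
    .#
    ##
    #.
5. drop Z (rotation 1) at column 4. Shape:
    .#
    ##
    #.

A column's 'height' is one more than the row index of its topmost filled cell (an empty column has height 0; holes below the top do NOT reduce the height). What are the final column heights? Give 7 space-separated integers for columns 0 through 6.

Drop 1: Z rot0 at col 0 lands with bottom-row=0; cleared 0 line(s) (total 0); column heights now [2 2 1 0 0 0 0], max=2
Drop 2: I rot1 at col 2 lands with bottom-row=1; cleared 0 line(s) (total 0); column heights now [2 2 5 0 0 0 0], max=5
Drop 3: L rot0 at col 1 lands with bottom-row=5; cleared 0 line(s) (total 0); column heights now [2 6 6 7 0 0 0], max=7
Drop 4: Z rot1 at col 3 lands with bottom-row=7; cleared 0 line(s) (total 0); column heights now [2 6 6 9 10 0 0], max=10
Drop 5: Z rot1 at col 4 lands with bottom-row=10; cleared 0 line(s) (total 0); column heights now [2 6 6 9 12 13 0], max=13

Answer: 2 6 6 9 12 13 0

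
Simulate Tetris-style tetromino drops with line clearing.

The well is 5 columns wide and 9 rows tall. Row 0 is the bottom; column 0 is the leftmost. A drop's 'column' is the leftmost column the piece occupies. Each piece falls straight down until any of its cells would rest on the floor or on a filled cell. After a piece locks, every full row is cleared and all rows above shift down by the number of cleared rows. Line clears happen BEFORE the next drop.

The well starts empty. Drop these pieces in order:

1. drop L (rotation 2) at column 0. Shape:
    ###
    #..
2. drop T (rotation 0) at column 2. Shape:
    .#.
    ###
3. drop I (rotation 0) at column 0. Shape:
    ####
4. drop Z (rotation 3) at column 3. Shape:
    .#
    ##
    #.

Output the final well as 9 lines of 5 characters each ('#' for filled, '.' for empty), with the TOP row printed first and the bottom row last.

Drop 1: L rot2 at col 0 lands with bottom-row=0; cleared 0 line(s) (total 0); column heights now [2 2 2 0 0], max=2
Drop 2: T rot0 at col 2 lands with bottom-row=2; cleared 0 line(s) (total 0); column heights now [2 2 3 4 3], max=4
Drop 3: I rot0 at col 0 lands with bottom-row=4; cleared 0 line(s) (total 0); column heights now [5 5 5 5 3], max=5
Drop 4: Z rot3 at col 3 lands with bottom-row=5; cleared 0 line(s) (total 0); column heights now [5 5 5 7 8], max=8

Answer: .....
....#
...##
...#.
####.
...#.
..###
###..
#....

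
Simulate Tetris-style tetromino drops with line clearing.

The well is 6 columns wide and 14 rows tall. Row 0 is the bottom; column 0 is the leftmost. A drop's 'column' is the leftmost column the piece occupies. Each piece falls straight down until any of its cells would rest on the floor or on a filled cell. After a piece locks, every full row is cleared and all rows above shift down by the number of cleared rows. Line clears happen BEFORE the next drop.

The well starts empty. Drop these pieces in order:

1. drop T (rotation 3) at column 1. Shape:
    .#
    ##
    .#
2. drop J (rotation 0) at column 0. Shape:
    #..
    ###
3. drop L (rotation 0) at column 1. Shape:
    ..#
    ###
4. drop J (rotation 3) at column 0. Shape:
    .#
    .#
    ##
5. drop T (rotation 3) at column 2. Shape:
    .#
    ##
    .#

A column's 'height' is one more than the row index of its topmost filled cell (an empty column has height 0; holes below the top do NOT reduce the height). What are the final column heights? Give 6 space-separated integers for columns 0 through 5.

Answer: 6 8 8 9 0 0

Derivation:
Drop 1: T rot3 at col 1 lands with bottom-row=0; cleared 0 line(s) (total 0); column heights now [0 2 3 0 0 0], max=3
Drop 2: J rot0 at col 0 lands with bottom-row=3; cleared 0 line(s) (total 0); column heights now [5 4 4 0 0 0], max=5
Drop 3: L rot0 at col 1 lands with bottom-row=4; cleared 0 line(s) (total 0); column heights now [5 5 5 6 0 0], max=6
Drop 4: J rot3 at col 0 lands with bottom-row=5; cleared 0 line(s) (total 0); column heights now [6 8 5 6 0 0], max=8
Drop 5: T rot3 at col 2 lands with bottom-row=6; cleared 0 line(s) (total 0); column heights now [6 8 8 9 0 0], max=9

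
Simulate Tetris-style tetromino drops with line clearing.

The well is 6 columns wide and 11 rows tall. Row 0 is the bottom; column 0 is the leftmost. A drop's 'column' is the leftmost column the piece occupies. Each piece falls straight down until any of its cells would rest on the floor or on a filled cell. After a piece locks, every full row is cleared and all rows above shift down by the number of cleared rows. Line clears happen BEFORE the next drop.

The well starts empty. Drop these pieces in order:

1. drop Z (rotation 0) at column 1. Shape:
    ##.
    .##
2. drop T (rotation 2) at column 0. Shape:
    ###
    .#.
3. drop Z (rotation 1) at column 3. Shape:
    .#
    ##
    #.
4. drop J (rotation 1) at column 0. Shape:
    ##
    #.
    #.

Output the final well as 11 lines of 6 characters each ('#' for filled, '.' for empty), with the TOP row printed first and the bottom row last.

Drop 1: Z rot0 at col 1 lands with bottom-row=0; cleared 0 line(s) (total 0); column heights now [0 2 2 1 0 0], max=2
Drop 2: T rot2 at col 0 lands with bottom-row=2; cleared 0 line(s) (total 0); column heights now [4 4 4 1 0 0], max=4
Drop 3: Z rot1 at col 3 lands with bottom-row=1; cleared 0 line(s) (total 0); column heights now [4 4 4 3 4 0], max=4
Drop 4: J rot1 at col 0 lands with bottom-row=4; cleared 0 line(s) (total 0); column heights now [7 7 4 3 4 0], max=7

Answer: ......
......
......
......
##....
#.....
#.....
###.#.
.#.##.
.###..
..##..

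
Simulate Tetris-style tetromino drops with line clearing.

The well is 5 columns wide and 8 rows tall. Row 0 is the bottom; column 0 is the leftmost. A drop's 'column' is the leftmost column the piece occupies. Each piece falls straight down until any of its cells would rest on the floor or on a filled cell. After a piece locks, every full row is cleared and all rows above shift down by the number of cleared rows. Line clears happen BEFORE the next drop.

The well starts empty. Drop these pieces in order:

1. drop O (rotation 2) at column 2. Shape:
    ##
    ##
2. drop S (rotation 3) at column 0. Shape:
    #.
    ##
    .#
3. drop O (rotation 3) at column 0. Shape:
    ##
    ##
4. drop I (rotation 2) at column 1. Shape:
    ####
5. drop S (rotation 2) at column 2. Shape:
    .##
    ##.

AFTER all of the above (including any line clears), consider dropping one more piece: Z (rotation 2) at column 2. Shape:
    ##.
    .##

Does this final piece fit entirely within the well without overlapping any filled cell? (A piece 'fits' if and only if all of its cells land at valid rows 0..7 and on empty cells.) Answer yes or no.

Drop 1: O rot2 at col 2 lands with bottom-row=0; cleared 0 line(s) (total 0); column heights now [0 0 2 2 0], max=2
Drop 2: S rot3 at col 0 lands with bottom-row=0; cleared 0 line(s) (total 0); column heights now [3 2 2 2 0], max=3
Drop 3: O rot3 at col 0 lands with bottom-row=3; cleared 0 line(s) (total 0); column heights now [5 5 2 2 0], max=5
Drop 4: I rot2 at col 1 lands with bottom-row=5; cleared 0 line(s) (total 0); column heights now [5 6 6 6 6], max=6
Drop 5: S rot2 at col 2 lands with bottom-row=6; cleared 0 line(s) (total 0); column heights now [5 6 7 8 8], max=8
Test piece Z rot2 at col 2 (width 3): heights before test = [5 6 7 8 8]; fits = False

Answer: no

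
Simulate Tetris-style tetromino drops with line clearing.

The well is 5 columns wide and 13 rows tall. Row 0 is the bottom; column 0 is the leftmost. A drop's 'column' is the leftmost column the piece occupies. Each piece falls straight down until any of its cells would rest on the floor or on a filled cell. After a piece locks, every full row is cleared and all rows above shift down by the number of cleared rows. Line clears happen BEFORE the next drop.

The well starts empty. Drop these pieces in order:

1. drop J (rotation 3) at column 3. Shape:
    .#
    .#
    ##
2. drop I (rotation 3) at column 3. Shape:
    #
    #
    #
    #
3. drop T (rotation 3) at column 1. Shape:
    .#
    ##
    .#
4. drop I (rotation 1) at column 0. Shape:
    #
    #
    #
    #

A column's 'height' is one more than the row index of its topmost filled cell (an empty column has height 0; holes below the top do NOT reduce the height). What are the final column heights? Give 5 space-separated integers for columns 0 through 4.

Drop 1: J rot3 at col 3 lands with bottom-row=0; cleared 0 line(s) (total 0); column heights now [0 0 0 1 3], max=3
Drop 2: I rot3 at col 3 lands with bottom-row=1; cleared 0 line(s) (total 0); column heights now [0 0 0 5 3], max=5
Drop 3: T rot3 at col 1 lands with bottom-row=0; cleared 0 line(s) (total 0); column heights now [0 2 3 5 3], max=5
Drop 4: I rot1 at col 0 lands with bottom-row=0; cleared 1 line(s) (total 1); column heights now [3 0 2 4 2], max=4

Answer: 3 0 2 4 2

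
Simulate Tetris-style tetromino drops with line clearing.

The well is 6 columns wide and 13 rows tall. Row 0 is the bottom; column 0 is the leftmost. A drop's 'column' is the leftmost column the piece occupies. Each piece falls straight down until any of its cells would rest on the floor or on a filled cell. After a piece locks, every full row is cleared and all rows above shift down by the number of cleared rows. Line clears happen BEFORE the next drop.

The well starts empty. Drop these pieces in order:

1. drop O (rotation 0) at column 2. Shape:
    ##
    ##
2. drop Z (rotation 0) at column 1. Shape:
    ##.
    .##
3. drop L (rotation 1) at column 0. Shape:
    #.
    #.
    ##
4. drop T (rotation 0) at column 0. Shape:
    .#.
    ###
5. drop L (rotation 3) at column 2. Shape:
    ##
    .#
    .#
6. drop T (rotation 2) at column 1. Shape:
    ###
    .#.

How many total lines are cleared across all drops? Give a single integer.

Drop 1: O rot0 at col 2 lands with bottom-row=0; cleared 0 line(s) (total 0); column heights now [0 0 2 2 0 0], max=2
Drop 2: Z rot0 at col 1 lands with bottom-row=2; cleared 0 line(s) (total 0); column heights now [0 4 4 3 0 0], max=4
Drop 3: L rot1 at col 0 lands with bottom-row=4; cleared 0 line(s) (total 0); column heights now [7 5 4 3 0 0], max=7
Drop 4: T rot0 at col 0 lands with bottom-row=7; cleared 0 line(s) (total 0); column heights now [8 9 8 3 0 0], max=9
Drop 5: L rot3 at col 2 lands with bottom-row=6; cleared 0 line(s) (total 0); column heights now [8 9 9 9 0 0], max=9
Drop 6: T rot2 at col 1 lands with bottom-row=9; cleared 0 line(s) (total 0); column heights now [8 11 11 11 0 0], max=11

Answer: 0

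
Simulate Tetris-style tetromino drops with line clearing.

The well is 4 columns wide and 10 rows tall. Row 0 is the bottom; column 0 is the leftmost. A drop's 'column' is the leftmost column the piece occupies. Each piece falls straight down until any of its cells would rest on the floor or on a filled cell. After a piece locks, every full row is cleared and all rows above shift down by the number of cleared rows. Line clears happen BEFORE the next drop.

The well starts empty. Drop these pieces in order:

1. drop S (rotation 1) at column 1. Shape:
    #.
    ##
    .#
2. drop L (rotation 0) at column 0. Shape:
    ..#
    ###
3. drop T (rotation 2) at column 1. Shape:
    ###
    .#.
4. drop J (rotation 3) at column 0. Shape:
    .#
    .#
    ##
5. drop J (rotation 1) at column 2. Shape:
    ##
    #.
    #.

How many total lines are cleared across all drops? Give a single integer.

Drop 1: S rot1 at col 1 lands with bottom-row=0; cleared 0 line(s) (total 0); column heights now [0 3 2 0], max=3
Drop 2: L rot0 at col 0 lands with bottom-row=3; cleared 0 line(s) (total 0); column heights now [4 4 5 0], max=5
Drop 3: T rot2 at col 1 lands with bottom-row=5; cleared 0 line(s) (total 0); column heights now [4 7 7 7], max=7
Drop 4: J rot3 at col 0 lands with bottom-row=7; cleared 0 line(s) (total 0); column heights now [8 10 7 7], max=10
Drop 5: J rot1 at col 2 lands with bottom-row=7; cleared 0 line(s) (total 0); column heights now [8 10 10 10], max=10

Answer: 0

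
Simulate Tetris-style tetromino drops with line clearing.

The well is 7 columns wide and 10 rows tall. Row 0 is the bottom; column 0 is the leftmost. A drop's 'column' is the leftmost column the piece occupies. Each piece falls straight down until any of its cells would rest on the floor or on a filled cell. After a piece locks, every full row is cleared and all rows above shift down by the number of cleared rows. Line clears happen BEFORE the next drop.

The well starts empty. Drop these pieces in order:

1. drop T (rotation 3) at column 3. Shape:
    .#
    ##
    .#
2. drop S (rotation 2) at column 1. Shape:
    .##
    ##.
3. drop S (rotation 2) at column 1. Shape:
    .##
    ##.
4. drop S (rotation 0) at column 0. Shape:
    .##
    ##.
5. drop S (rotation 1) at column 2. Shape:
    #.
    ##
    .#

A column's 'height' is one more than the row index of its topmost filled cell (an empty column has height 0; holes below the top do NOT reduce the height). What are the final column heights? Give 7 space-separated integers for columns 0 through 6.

Answer: 5 6 8 7 3 0 0

Derivation:
Drop 1: T rot3 at col 3 lands with bottom-row=0; cleared 0 line(s) (total 0); column heights now [0 0 0 2 3 0 0], max=3
Drop 2: S rot2 at col 1 lands with bottom-row=1; cleared 0 line(s) (total 0); column heights now [0 2 3 3 3 0 0], max=3
Drop 3: S rot2 at col 1 lands with bottom-row=3; cleared 0 line(s) (total 0); column heights now [0 4 5 5 3 0 0], max=5
Drop 4: S rot0 at col 0 lands with bottom-row=4; cleared 0 line(s) (total 0); column heights now [5 6 6 5 3 0 0], max=6
Drop 5: S rot1 at col 2 lands with bottom-row=5; cleared 0 line(s) (total 0); column heights now [5 6 8 7 3 0 0], max=8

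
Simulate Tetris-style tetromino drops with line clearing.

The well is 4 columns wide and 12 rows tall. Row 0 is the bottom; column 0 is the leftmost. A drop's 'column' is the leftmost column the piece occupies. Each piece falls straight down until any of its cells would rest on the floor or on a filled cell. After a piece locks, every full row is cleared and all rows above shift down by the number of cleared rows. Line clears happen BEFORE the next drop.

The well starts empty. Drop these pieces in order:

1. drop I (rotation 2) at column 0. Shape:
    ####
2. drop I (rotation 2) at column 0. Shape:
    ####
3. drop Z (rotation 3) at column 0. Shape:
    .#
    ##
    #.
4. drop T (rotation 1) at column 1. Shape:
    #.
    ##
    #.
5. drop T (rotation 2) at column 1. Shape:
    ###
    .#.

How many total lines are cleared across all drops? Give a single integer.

Answer: 2

Derivation:
Drop 1: I rot2 at col 0 lands with bottom-row=0; cleared 1 line(s) (total 1); column heights now [0 0 0 0], max=0
Drop 2: I rot2 at col 0 lands with bottom-row=0; cleared 1 line(s) (total 2); column heights now [0 0 0 0], max=0
Drop 3: Z rot3 at col 0 lands with bottom-row=0; cleared 0 line(s) (total 2); column heights now [2 3 0 0], max=3
Drop 4: T rot1 at col 1 lands with bottom-row=3; cleared 0 line(s) (total 2); column heights now [2 6 5 0], max=6
Drop 5: T rot2 at col 1 lands with bottom-row=5; cleared 0 line(s) (total 2); column heights now [2 7 7 7], max=7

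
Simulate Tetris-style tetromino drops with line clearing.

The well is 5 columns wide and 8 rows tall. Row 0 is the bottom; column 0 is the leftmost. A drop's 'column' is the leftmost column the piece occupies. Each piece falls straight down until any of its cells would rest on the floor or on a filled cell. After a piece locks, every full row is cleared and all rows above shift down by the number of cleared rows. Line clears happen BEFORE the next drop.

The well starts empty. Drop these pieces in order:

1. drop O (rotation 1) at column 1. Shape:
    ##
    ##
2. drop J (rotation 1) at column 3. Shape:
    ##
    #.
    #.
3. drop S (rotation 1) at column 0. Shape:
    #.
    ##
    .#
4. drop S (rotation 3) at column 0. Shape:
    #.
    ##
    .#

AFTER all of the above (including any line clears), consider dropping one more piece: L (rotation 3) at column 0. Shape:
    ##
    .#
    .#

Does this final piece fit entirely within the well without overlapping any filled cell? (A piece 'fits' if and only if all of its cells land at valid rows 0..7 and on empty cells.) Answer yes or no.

Answer: no

Derivation:
Drop 1: O rot1 at col 1 lands with bottom-row=0; cleared 0 line(s) (total 0); column heights now [0 2 2 0 0], max=2
Drop 2: J rot1 at col 3 lands with bottom-row=0; cleared 0 line(s) (total 0); column heights now [0 2 2 3 3], max=3
Drop 3: S rot1 at col 0 lands with bottom-row=2; cleared 0 line(s) (total 0); column heights now [5 4 2 3 3], max=5
Drop 4: S rot3 at col 0 lands with bottom-row=4; cleared 0 line(s) (total 0); column heights now [7 6 2 3 3], max=7
Test piece L rot3 at col 0 (width 2): heights before test = [7 6 2 3 3]; fits = False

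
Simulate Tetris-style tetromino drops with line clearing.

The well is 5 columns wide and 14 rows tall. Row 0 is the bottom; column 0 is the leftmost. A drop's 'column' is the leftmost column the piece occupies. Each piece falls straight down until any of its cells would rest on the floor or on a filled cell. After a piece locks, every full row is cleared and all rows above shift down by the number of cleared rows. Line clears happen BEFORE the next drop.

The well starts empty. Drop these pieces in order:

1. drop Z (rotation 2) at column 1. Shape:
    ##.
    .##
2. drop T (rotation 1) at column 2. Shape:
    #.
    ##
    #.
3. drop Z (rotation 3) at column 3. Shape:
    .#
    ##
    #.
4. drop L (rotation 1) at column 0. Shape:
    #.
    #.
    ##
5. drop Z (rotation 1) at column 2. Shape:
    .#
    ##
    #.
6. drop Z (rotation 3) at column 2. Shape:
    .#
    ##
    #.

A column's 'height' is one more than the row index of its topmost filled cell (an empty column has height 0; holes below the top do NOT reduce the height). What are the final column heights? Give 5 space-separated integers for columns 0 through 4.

Drop 1: Z rot2 at col 1 lands with bottom-row=0; cleared 0 line(s) (total 0); column heights now [0 2 2 1 0], max=2
Drop 2: T rot1 at col 2 lands with bottom-row=2; cleared 0 line(s) (total 0); column heights now [0 2 5 4 0], max=5
Drop 3: Z rot3 at col 3 lands with bottom-row=4; cleared 0 line(s) (total 0); column heights now [0 2 5 6 7], max=7
Drop 4: L rot1 at col 0 lands with bottom-row=2; cleared 0 line(s) (total 0); column heights now [5 3 5 6 7], max=7
Drop 5: Z rot1 at col 2 lands with bottom-row=5; cleared 0 line(s) (total 0); column heights now [5 3 7 8 7], max=8
Drop 6: Z rot3 at col 2 lands with bottom-row=7; cleared 0 line(s) (total 0); column heights now [5 3 9 10 7], max=10

Answer: 5 3 9 10 7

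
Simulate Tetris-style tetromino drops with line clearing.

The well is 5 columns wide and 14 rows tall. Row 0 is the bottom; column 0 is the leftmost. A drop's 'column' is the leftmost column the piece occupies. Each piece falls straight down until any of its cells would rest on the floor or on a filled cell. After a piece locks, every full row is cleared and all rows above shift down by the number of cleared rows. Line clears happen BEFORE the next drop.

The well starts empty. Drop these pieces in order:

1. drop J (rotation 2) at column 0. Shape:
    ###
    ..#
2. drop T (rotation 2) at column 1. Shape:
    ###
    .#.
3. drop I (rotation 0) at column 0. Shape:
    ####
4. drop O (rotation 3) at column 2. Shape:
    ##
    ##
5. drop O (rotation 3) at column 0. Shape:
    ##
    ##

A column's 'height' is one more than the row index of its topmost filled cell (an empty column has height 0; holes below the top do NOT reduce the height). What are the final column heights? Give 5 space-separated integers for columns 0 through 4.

Answer: 7 7 7 7 0

Derivation:
Drop 1: J rot2 at col 0 lands with bottom-row=0; cleared 0 line(s) (total 0); column heights now [2 2 2 0 0], max=2
Drop 2: T rot2 at col 1 lands with bottom-row=2; cleared 0 line(s) (total 0); column heights now [2 4 4 4 0], max=4
Drop 3: I rot0 at col 0 lands with bottom-row=4; cleared 0 line(s) (total 0); column heights now [5 5 5 5 0], max=5
Drop 4: O rot3 at col 2 lands with bottom-row=5; cleared 0 line(s) (total 0); column heights now [5 5 7 7 0], max=7
Drop 5: O rot3 at col 0 lands with bottom-row=5; cleared 0 line(s) (total 0); column heights now [7 7 7 7 0], max=7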